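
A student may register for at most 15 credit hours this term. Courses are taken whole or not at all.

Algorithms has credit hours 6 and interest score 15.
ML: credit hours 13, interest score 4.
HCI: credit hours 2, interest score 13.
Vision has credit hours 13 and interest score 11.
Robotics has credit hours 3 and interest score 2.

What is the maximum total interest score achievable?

30

Algorithms + HCI + Robotics: credit hours 6 + 2 + 3 = 11 ≤ 15, interest score 15 + 13 + 2 = 30.
Algorithms + HCI: credit hours 6 + 2 = 8 ≤ 15, interest score 15 + 13 = 28.
Best is Algorithms, HCI, and Robotics with total interest score 30.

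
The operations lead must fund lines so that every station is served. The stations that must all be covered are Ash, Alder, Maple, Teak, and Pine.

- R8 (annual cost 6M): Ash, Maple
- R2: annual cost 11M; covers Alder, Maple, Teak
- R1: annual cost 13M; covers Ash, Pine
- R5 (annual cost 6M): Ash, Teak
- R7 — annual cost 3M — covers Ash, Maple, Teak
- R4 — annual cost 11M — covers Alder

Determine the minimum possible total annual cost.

The greedy cost-per-new-station heuristic would pick R7, R2, and R1 for 27, but a cheaper cover exists.
Choose R2 and R1: together they cover Ash, Alder, Maple, Teak, Pine — every station.
Total annual cost: 11 + 13 = 24.
No cover costs less than 24.

24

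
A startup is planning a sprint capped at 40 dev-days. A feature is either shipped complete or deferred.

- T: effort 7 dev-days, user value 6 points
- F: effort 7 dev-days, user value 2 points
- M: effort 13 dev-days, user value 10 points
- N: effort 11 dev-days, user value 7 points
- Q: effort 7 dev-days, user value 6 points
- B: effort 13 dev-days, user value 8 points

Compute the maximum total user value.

30

T + M + Q + B: effort 7 + 13 + 7 + 13 = 40 ≤ 40, user value 6 + 10 + 6 + 8 = 30.
T + N + Q + B: effort 7 + 11 + 7 + 13 = 38 ≤ 40, user value 6 + 7 + 6 + 8 = 27.
T + M + N + Q: effort 7 + 13 + 11 + 7 = 38 ≤ 40, user value 6 + 10 + 7 + 6 = 29.
Best is T, M, Q, and B with total user value 30.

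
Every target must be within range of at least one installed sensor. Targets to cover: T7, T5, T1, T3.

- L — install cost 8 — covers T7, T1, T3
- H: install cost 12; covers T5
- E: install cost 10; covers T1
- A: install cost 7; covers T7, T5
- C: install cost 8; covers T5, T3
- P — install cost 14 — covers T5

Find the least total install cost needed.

Choose L and A: together they cover T7, T5, T1, T3 — every target.
Total install cost: 8 + 7 = 15.

15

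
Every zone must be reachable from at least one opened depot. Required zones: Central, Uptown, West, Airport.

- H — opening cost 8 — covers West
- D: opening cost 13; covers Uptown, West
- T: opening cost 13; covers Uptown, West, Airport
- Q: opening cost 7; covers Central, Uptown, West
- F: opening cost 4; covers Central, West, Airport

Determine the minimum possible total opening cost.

11

Choose Q and F: together they cover Central, Uptown, West, Airport — every zone.
Total opening cost: 7 + 4 = 11.
No cover costs less than 11.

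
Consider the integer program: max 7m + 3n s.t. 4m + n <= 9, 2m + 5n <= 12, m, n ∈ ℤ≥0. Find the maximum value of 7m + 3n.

17

The continuous relaxation peaks at (1.83, 1.67) with value 17.83; rounding to a feasible lattice point costs some objective.
(m,n)=(2,1): 4·2+1·1=9≤9, 2·2+5·1=9≤12, objective 17.
(m,n)=(2,0): 4·2+1·0=8≤9, 2·2+5·0=4≤12, objective 14.
(m,n)=(1,2): 4·1+1·2=6≤9, 2·1+5·2=12≤12, objective 13.
(m,n)=(1,1): 4·1+1·1=5≤9, 2·1+5·1=7≤12, objective 10.
Maximum is 17 at (m,n)=(2,1).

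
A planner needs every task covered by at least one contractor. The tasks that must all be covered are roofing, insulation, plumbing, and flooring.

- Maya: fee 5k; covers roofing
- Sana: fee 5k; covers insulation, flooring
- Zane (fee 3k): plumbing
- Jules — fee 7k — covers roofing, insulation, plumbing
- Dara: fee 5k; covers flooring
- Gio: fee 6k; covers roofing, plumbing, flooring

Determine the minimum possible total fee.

11

This is an integer covering problem.
Choose Sana and Gio: together they cover roofing, insulation, plumbing, flooring — every task.
Total fee: 5 + 6 = 11.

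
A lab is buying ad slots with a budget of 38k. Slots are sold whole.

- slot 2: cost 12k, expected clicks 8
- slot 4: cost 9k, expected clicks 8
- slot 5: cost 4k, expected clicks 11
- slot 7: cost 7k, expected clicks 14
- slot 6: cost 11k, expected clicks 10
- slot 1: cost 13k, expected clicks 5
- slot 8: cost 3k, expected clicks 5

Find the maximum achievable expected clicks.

Allowing fractional choices, the relaxed optimum would be about 50.7, but ad slots are indivisible.
slot 2 + slot 5 + slot 7 + slot 6 + slot 8: cost 12 + 4 + 7 + 11 + 3 = 37 ≤ 38, expected clicks 8 + 11 + 14 + 10 + 5 = 48.
slot 2 + slot 4 + slot 5 + slot 7 + slot 8: cost 12 + 9 + 4 + 7 + 3 = 35 ≤ 38, expected clicks 8 + 8 + 11 + 14 + 5 = 46.
slot 4 + slot 5 + slot 7 + slot 6 + slot 8: cost 9 + 4 + 7 + 11 + 3 = 34 ≤ 38, expected clicks 8 + 11 + 14 + 10 + 5 = 48.
The maximum expected clicks is 48; one optimal choice is slot 4, slot 5, slot 7, slot 6, and slot 8.

48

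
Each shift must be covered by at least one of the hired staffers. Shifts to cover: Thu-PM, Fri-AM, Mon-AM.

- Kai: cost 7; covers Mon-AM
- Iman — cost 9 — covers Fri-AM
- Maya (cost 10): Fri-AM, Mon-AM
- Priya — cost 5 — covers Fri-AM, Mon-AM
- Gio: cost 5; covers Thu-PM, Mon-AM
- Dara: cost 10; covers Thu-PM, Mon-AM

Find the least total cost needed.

10

This is a weighted set-cover instance.
Choose Priya and Gio: together they cover Thu-PM, Fri-AM, Mon-AM — every shift.
Total cost: 5 + 5 = 10.
No cover costs less than 10.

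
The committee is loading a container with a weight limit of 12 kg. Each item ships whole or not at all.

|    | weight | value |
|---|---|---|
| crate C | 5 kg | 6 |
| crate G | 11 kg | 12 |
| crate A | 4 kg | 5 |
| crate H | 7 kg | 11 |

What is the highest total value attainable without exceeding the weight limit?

Take crate C and crate H: weight 5 + 7 = 12 ≤ 12, value 6 + 11 = 17.
No other feasible combination does better.

17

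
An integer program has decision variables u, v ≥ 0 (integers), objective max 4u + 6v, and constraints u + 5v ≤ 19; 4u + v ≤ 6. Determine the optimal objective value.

18

(u,v)=(0,3) is feasible, giving 18.
(u,v)=(1,2) is feasible, giving 16.
The best lattice point is (0,3), giving 18.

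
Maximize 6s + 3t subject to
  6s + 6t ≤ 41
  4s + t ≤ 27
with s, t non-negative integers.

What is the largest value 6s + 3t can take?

The continuous relaxation peaks at (6.72, 0.111) with value 40.67; rounding to a feasible lattice point costs some objective.
(s,t)=(6,0): 6·6+6·0=36≤41, 4·6+1·0=24≤27, objective 36.
(s,t)=(5,1): 6·5+6·1=36≤41, 4·5+1·1=21≤27, objective 33.
The best lattice point is (6,0), giving 36.

36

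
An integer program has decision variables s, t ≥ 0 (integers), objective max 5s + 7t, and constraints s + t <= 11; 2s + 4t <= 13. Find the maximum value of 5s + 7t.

30

Relaxing integrality, the LP optimum is 32.50 at (s,t) = (6.5, 0), which is not an integer point.
(s,t)=(6,0): 1·6+1·0=6≤11, 2·6+4·0=12≤13, objective 30.
(s,t)=(5,0): 1·5+1·0=5≤11, 2·5+4·0=10≤13, objective 25.
Maximum is 30 at (s,t)=(6,0).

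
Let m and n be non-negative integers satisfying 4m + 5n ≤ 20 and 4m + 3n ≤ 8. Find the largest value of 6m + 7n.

The continuous relaxation peaks at (0, 2.67) with value 18.67; rounding to a feasible lattice point costs some objective.
(m,n)=(0,2): 4·0+5·2=10≤20, 4·0+3·2=6≤8, objective 14.
(m,n)=(1,1): 4·1+5·1=9≤20, 4·1+3·1=7≤8, objective 13.
(m,n)=(0,1): 4·0+5·1=5≤20, 4·0+3·1=3≤8, objective 7.
No feasible integer point exceeds 14.

14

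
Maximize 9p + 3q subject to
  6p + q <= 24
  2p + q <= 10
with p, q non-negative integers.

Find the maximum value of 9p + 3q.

(p,q)=(3,4): 6·3+1·4=22≤24, 2·3+1·4=10≤10, objective 39.
(p,q)=(3,3): 6·3+1·3=21≤24, 2·3+1·3=9≤10, objective 36.
(p,q)=(3,2): 6·3+1·2=20≤24, 2·3+1·2=8≤10, objective 33.
(p,q)=(2,5): 6·2+1·5=17≤24, 2·2+1·5=9≤10, objective 33.
No feasible integer point exceeds 39.

39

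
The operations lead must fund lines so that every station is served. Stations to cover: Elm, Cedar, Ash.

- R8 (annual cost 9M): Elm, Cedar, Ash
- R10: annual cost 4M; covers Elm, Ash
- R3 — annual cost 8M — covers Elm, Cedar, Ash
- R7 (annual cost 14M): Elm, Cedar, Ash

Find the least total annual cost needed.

8

The greedy cost-per-new-station heuristic would pick R10 and R3 for 12, but a cheaper cover exists.
R3 alone covers Elm, Cedar, Ash — every station.
Total annual cost: 8.
No cover costs less than 8.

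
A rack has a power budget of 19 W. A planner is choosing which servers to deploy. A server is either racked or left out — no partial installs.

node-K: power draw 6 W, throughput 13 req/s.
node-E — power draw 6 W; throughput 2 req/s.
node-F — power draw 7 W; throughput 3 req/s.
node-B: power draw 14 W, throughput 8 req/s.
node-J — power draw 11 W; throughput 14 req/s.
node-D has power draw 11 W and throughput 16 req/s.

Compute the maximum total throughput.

Allowing fractional choices, the relaxed optimum would be about 31.5, but servers are indivisible.
node-K + node-D: power draw 6 + 11 = 17 ≤ 19, throughput 13 + 16 = 29.
node-F + node-D: power draw 7 + 11 = 18 ≤ 19, throughput 3 + 16 = 19.
node-K + node-J: power draw 6 + 11 = 17 ≤ 19, throughput 13 + 14 = 27.
Best is node-K and node-D with total throughput 29.

29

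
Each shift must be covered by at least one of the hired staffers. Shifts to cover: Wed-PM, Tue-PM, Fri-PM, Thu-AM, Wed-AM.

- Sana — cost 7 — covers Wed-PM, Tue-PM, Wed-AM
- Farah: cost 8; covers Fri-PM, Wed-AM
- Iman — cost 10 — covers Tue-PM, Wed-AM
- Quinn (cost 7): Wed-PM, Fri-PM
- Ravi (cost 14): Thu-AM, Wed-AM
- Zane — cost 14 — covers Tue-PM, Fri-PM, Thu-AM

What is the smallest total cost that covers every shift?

21

The greedy cost-per-new-shift heuristic would pick Sana, Quinn, and Ravi for 28, but a cheaper cover exists.
Choose Sana and Zane: together they cover Wed-PM, Tue-PM, Fri-PM, Thu-AM, Wed-AM — every shift.
Total cost: 7 + 14 = 21.
No cover costs less than 21.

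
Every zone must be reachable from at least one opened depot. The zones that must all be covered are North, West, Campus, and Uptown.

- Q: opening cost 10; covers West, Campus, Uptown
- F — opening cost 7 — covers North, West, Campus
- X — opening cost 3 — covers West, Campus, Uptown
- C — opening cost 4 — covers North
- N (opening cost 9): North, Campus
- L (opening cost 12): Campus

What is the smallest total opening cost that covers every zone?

7

Choose X and C: together they cover North, West, Campus, Uptown — every zone.
Total opening cost: 3 + 4 = 7.
No cover costs less than 7.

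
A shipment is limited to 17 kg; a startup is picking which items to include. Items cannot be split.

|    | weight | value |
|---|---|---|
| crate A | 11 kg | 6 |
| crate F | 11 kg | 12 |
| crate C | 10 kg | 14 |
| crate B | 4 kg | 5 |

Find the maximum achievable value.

This is a 0-1 knapsack instance.
Allowing fractional choices, the relaxed optimum would be about 22.3, but items are indivisible.
crate C + crate B: weight 10 + 4 = 14 ≤ 17, value 14 + 5 = 19.
crate F + crate B: weight 11 + 4 = 15 ≤ 17, value 12 + 5 = 17.
crate C: weight 10 ≤ 17, value 14.
Best is crate C and crate B with total value 19.

19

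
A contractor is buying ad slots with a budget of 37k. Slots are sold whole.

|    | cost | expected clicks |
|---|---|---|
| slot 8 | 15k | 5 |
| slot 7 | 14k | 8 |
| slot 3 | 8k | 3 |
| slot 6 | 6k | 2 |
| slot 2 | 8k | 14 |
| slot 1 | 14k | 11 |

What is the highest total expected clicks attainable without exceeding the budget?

slot 3 + slot 6 + slot 2 + slot 1: cost 8 + 6 + 8 + 14 = 36 ≤ 37, expected clicks 3 + 2 + 14 + 11 = 30.
slot 8 + slot 2 + slot 1: cost 15 + 8 + 14 = 37 ≤ 37, expected clicks 5 + 14 + 11 = 30.
slot 7 + slot 2 + slot 1: cost 14 + 8 + 14 = 36 ≤ 37, expected clicks 8 + 14 + 11 = 33.
Best is slot 7, slot 2, and slot 1 with total expected clicks 33.

33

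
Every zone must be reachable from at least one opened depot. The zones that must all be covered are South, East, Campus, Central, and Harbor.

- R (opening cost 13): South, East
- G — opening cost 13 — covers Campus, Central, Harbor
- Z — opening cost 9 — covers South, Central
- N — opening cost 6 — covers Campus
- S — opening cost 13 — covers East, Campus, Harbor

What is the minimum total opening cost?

22

The greedy cost-per-new-zone heuristic would pick G and R for 26, but a cheaper cover exists.
Choose Z and S: together they cover South, East, Campus, Central, Harbor — every zone.
Total opening cost: 9 + 13 = 22.
No cover costs less than 22.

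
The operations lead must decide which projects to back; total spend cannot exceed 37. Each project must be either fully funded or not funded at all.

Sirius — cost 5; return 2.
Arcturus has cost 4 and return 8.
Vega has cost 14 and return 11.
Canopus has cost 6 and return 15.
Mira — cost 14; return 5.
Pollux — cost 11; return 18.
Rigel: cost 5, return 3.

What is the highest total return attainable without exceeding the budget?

52

Vega + Canopus + Pollux + Rigel: cost 14 + 6 + 11 + 5 = 36 ≤ 37, return 11 + 15 + 18 + 3 = 47.
Sirius + Arcturus + Canopus + Pollux + Rigel: cost 5 + 4 + 6 + 11 + 5 = 31 ≤ 37, return 2 + 8 + 15 + 18 + 3 = 46.
Arcturus + Vega + Canopus + Pollux: cost 4 + 14 + 6 + 11 = 35 ≤ 37, return 8 + 11 + 15 + 18 = 52.
Best is Arcturus, Vega, Canopus, and Pollux with total return 52.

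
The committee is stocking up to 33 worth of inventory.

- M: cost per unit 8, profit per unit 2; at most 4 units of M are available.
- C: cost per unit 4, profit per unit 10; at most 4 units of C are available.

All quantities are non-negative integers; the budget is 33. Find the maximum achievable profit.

44

Take 2×M and 4×C: cost 32 ≤ 33, profit 2·2 + 4·10 = 44.
C has the best ratio (10/4) and is taken to its limit of 4; remaining capacity is filled optimally with the others.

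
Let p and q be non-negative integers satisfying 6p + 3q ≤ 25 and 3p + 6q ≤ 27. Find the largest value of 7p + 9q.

43

The continuous relaxation peaks at (2.56, 3.22) with value 46.89; rounding to a feasible lattice point costs some objective.
(p,q)=(1,4): 6·1+3·4=18≤25, 3·1+6·4=27≤27, objective 43.
(p,q)=(2,3): 6·2+3·3=21≤25, 3·2+6·3=24≤27, objective 41.
(p,q)=(3,2): 6·3+3·2=24≤25, 3·3+6·2=21≤27, objective 39.
No feasible integer point exceeds 43.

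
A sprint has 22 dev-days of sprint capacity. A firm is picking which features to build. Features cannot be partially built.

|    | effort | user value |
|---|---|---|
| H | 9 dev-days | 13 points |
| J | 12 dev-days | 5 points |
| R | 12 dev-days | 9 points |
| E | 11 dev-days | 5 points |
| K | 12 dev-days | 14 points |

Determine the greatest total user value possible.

Take H and K: effort 9 + 12 = 21 ≤ 22, user value 13 + 14 = 27.
No other feasible combination does better.

27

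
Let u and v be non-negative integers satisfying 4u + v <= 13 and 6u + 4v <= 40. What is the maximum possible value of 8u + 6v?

60

(u,v)=(0,10) is feasible, giving 60.
(u,v)=(0,9) is feasible, giving 54.
No feasible integer point exceeds 60.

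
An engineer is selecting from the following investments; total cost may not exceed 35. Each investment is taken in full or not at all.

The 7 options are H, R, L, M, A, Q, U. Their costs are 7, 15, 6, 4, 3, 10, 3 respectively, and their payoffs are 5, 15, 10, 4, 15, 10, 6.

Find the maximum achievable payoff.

This is a 0-1 knapsack instance.
Take H, R, L, A, and U: cost 7 + 15 + 6 + 3 + 3 = 34 ≤ 35, payoff 5 + 15 + 10 + 15 + 6 = 51.
No other feasible combination does better.

51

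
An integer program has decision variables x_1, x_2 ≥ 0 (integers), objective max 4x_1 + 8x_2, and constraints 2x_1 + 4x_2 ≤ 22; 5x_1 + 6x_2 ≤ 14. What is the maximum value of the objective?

(x_1,x_2)=(0,2): 2·0+4·2=8≤22, 5·0+6·2=12≤14, objective 16.
(x_1,x_2)=(1,1): 2·1+4·1=6≤22, 5·1+6·1=11≤14, objective 12.
(x_1,x_2)=(0,1): 2·0+4·1=4≤22, 5·0+6·1=6≤14, objective 8.
No feasible integer point exceeds 16.

16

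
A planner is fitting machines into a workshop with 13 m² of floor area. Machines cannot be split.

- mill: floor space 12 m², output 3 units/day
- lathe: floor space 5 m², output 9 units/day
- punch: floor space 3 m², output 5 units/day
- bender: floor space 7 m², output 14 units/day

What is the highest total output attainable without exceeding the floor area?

23

This is an integer program with binary decision variables.
Allowing fractional choices, the relaxed optimum would be about 24.7, but machines are indivisible.
lathe + bender: floor space 5 + 7 = 12 ≤ 13, output 9 + 14 = 23.
punch + bender: floor space 3 + 7 = 10 ≤ 13, output 5 + 14 = 19.
Best is lathe and bender with total output 23.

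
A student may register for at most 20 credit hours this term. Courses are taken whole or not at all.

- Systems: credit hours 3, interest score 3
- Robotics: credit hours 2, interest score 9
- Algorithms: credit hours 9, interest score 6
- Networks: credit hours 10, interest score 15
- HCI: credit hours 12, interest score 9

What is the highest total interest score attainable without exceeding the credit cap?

Take Systems, Robotics, and Networks: credit hours 3 + 2 + 10 = 15 ≤ 20, interest score 3 + 9 + 15 = 27.
No other feasible combination does better.

27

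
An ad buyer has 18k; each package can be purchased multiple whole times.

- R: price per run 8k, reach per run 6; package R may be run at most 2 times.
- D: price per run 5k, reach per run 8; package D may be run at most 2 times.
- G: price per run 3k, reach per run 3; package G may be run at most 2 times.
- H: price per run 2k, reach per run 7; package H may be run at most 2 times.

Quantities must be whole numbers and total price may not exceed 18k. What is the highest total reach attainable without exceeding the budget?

33

H has the best ratio (7/2); taking only H gives at most 2×7 = 14 (stopped by the supply cap of 2).
Mixing does better — 2×D, 1×G, and 2×H: price 17 ≤ 18, reach 2·8 + 1·3 + 2·7 = 33.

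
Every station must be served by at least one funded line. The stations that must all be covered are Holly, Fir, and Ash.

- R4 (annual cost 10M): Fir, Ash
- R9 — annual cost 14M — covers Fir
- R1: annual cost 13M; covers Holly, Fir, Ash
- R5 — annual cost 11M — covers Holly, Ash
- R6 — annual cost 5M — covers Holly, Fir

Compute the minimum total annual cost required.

13

This is a weighted set-cover instance.
R1 alone covers Holly, Fir, Ash — every station.
Total annual cost: 13.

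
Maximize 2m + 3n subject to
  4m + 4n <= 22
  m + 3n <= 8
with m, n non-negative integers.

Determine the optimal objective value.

11

The continuous relaxation peaks at (4.25, 1.25) with value 12.25; rounding to a feasible lattice point costs some objective.
(m,n)=(4,1) is feasible, giving 11.
(m,n)=(5,0) is feasible, giving 10.
(m,n)=(3,1) is feasible, giving 9.
The best lattice point is (4,1), giving 11.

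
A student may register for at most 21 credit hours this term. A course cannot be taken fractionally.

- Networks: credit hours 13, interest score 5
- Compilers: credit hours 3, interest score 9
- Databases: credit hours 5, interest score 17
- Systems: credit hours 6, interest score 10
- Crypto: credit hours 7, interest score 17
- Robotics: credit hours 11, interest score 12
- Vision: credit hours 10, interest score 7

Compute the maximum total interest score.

53

This is a 0-1 knapsack instance.
Take Compilers, Databases, Systems, and Crypto: credit hours 3 + 5 + 6 + 7 = 21 ≤ 21, interest score 9 + 17 + 10 + 17 = 53.
No other feasible combination does better.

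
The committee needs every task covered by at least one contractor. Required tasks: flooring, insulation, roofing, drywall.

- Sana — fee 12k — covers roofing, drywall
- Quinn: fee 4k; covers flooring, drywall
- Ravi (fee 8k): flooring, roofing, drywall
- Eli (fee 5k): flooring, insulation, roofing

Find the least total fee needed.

Choose Quinn and Eli: together they cover flooring, insulation, roofing, drywall — every task.
Total fee: 4 + 5 = 9.

9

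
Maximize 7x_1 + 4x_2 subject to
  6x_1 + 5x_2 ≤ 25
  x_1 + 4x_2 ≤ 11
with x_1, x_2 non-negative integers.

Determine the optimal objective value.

28

(x_1,x_2)=(4,0): 6·4+5·0=24≤25, 1·4+4·0=4≤11, objective 28.
(x_1,x_2)=(3,1): 6·3+5·1=23≤25, 1·3+4·1=7≤11, objective 25.
(x_1,x_2)=(3,0): 6·3+5·0=18≤25, 1·3+4·0=3≤11, objective 21.
Maximum is 28 at (x_1,x_2)=(4,0).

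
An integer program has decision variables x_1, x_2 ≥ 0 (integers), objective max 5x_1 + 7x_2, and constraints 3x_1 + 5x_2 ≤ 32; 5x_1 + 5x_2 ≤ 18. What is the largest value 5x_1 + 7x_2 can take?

(x_1,x_2)=(0,3) is feasible, giving 21.
(x_1,x_2)=(1,2) is feasible, giving 19.
(x_1,x_2)=(0,2) is feasible, giving 14.
No feasible integer point exceeds 21.

21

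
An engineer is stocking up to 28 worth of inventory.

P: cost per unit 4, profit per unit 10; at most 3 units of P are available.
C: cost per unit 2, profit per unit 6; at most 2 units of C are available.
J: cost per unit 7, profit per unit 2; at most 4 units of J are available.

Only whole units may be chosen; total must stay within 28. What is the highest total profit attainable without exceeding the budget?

44

C has the best ratio (6/2); taking only C gives at most 2×6 = 12 (stopped by the supply cap of 2).
Mixing does better — 3×P, 2×C, and 1×J: cost 23 ≤ 28, profit 3·10 + 2·6 + 1·2 = 44.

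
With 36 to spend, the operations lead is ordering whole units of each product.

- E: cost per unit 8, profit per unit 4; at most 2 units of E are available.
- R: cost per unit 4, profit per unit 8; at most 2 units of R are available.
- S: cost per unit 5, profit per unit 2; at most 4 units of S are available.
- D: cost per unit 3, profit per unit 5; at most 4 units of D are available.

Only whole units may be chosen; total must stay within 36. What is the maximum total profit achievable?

44

R has the best ratio (8/4); taking only R gives at most 2×8 = 16 (stopped by the supply cap of 2).
Mixing does better — 2×E, 2×R, and 4×D: cost 36 ≤ 36, profit 2·4 + 2·8 + 4·5 = 44.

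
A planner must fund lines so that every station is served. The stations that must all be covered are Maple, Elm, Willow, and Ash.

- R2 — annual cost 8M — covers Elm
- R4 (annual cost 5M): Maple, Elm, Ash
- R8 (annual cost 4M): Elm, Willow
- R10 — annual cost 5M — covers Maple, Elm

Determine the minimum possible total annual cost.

Choose R4 and R8: together they cover Maple, Elm, Willow, Ash — every station.
Total annual cost: 5 + 4 = 9.
No cover costs less than 9.

9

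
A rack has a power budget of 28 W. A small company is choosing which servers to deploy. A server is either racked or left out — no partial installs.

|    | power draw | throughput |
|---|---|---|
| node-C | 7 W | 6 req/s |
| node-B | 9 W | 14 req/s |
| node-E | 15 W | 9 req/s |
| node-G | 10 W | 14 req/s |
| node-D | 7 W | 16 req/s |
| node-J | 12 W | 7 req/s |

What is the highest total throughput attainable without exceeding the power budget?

44

Take node-B, node-G, and node-D: power draw 9 + 10 + 7 = 26 ≤ 28, throughput 14 + 14 + 16 = 44.
No other feasible combination does better.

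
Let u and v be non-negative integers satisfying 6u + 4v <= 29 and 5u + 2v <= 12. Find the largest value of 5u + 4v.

24

(u,v)=(0,6) is feasible, giving 24.
(u,v)=(0,5) is feasible, giving 20.
The best lattice point is (0,6), giving 24.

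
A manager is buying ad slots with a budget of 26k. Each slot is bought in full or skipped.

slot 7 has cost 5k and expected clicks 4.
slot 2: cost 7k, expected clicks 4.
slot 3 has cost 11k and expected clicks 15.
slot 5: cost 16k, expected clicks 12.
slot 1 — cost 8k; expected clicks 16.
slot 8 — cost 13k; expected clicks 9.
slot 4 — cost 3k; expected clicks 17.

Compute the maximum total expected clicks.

48

Allowing fractional choices, the relaxed optimum would be about 51.2, but ad slots are indivisible.
slot 7 + slot 2 + slot 1 + slot 4: cost 5 + 7 + 8 + 3 = 23 ≤ 26, expected clicks 4 + 4 + 16 + 17 = 41.
slot 3 + slot 1 + slot 4: cost 11 + 8 + 3 = 22 ≤ 26, expected clicks 15 + 16 + 17 = 48.
slot 1 + slot 8 + slot 4: cost 8 + 13 + 3 = 24 ≤ 26, expected clicks 16 + 9 + 17 = 42.
Best is slot 3, slot 1, and slot 4 with total expected clicks 48.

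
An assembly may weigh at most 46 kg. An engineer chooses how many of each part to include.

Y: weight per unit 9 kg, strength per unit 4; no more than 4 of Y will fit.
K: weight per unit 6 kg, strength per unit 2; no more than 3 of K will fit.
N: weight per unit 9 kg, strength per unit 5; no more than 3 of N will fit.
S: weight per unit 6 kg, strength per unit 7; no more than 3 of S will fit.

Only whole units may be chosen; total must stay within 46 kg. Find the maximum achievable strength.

S has the best ratio (7/6); taking only S gives at most 3×7 = 21 (stopped by the supply cap of 3).
Mixing does better — 3×N and 3×S: weight 45 ≤ 46, strength 3·5 + 3·7 = 36.

36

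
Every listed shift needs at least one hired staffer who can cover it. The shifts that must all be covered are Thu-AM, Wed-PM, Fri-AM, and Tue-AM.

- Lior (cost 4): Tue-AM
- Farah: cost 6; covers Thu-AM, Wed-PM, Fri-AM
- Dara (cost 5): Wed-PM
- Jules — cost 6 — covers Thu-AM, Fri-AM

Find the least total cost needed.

This is an integer covering problem.
Choose Lior and Farah: together they cover Thu-AM, Wed-PM, Fri-AM, Tue-AM — every shift.
Total cost: 4 + 6 = 10.
No cover costs less than 10.

10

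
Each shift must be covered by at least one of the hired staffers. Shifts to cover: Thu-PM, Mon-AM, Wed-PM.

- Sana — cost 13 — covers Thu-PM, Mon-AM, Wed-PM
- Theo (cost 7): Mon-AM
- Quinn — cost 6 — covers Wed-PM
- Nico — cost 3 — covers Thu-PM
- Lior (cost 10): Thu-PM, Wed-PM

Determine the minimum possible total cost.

The greedy cost-per-new-shift heuristic would pick Nico, Quinn, and Theo for 16, but a cheaper cover exists.
Sana alone covers Thu-PM, Mon-AM, Wed-PM — every shift.
Total cost: 13.
No cover costs less than 13.

13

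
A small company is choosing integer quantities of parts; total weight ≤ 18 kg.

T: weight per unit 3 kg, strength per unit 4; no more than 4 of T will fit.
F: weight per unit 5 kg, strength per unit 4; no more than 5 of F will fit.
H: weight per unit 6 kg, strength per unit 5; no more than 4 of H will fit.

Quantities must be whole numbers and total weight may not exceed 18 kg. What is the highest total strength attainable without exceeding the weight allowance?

21

This is a bounded integer knapsack.
4×T and 1×H: weight 18 ≤ 18, strength 4·4 + 1·5 = 21.
4×T and 1×F: weight 17 ≤ 18, strength 4·4 + 1·4 = 20.
Best is 21.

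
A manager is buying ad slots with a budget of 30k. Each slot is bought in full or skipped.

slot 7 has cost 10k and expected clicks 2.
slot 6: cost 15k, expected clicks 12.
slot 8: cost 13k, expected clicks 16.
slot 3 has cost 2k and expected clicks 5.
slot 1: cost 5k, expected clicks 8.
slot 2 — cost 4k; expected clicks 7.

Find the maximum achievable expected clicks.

slot 8 + slot 3 + slot 1 + slot 2: cost 13 + 2 + 5 + 4 = 24 ≤ 30, expected clicks 16 + 5 + 8 + 7 = 36.
slot 6 + slot 8 + slot 3: cost 15 + 13 + 2 = 30 ≤ 30, expected clicks 12 + 16 + 5 = 33.
slot 6 + slot 3 + slot 1 + slot 2: cost 15 + 2 + 5 + 4 = 26 ≤ 30, expected clicks 12 + 5 + 8 + 7 = 32.
Best is slot 8, slot 3, slot 1, and slot 2 with total expected clicks 36.

36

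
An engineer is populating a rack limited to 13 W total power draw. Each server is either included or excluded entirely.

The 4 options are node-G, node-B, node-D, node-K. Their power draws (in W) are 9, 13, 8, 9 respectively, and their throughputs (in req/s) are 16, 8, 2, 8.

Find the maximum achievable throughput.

Take node-G: power draw 9 ≤ 13, throughput 16.
No other feasible combination does better.

16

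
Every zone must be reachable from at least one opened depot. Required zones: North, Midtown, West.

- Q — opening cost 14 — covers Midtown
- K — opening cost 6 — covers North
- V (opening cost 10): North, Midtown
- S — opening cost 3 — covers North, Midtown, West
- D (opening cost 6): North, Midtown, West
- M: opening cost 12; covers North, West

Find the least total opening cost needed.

S alone covers North, Midtown, West — every zone.
Total opening cost: 3.
No cover costs less than 3.

3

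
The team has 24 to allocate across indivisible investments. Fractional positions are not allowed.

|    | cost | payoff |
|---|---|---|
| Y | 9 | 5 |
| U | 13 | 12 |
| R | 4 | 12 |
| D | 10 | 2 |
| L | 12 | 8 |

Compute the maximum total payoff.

24

Allowing fractional choices, the relaxed optimum would be about 28.7, but investments are indivisible.
Y + R + D: cost 9 + 4 + 10 = 23 ≤ 24, payoff 5 + 12 + 2 = 19.
R + L: cost 4 + 12 = 16 ≤ 24, payoff 12 + 8 = 20.
U + R: cost 13 + 4 = 17 ≤ 24, payoff 12 + 12 = 24.
Best is U and R with total payoff 24.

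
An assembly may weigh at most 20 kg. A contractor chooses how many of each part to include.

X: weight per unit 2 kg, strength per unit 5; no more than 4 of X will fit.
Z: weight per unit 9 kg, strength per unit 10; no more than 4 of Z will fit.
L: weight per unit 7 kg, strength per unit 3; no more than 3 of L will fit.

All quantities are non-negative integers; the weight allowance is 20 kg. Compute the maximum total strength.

Take 4×X and 1×Z: weight 17 ≤ 20, strength 4·5 + 1·10 = 30.
X has the best ratio (5/2) and is taken to its limit of 4; remaining capacity is filled optimally with the others.

30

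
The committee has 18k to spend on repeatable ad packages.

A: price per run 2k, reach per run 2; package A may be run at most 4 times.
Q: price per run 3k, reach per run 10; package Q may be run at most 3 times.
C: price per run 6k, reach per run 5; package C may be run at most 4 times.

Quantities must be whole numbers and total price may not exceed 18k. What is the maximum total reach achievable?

Q has the best ratio (10/3); taking only Q gives at most 3×10 = 30 (stopped by the supply cap of 3).
Mixing does better — 4×A and 3×Q: price 17 ≤ 18, reach 4·2 + 3·10 = 38.

38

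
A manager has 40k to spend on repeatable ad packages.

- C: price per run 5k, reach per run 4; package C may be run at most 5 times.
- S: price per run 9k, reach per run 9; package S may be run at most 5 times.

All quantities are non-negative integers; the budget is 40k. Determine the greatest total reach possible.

36

S has the best ratio (9/9); taking only S gives at most 4×9 = 36 (stopped by the price limit).
Optimal: 4×S: price 36 ≤ 40, reach 4·9 = 36.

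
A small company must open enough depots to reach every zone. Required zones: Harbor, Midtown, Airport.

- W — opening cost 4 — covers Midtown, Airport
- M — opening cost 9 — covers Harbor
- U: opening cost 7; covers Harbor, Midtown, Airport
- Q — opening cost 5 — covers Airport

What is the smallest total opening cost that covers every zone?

7

The greedy cost-per-new-zone heuristic would pick W and U for 11, but a cheaper cover exists.
U alone covers Harbor, Midtown, Airport — every zone.
Total opening cost: 7.
No cover costs less than 7.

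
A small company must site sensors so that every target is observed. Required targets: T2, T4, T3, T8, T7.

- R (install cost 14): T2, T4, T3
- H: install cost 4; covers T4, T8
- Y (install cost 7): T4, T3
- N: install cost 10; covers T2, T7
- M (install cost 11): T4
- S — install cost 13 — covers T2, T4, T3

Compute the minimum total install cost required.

21

This is a weighted set-cover instance.
Choose H, Y, and N: together they cover T2, T4, T3, T8, T7 — every target.
Total install cost: 4 + 7 + 10 = 21.
No cover costs less than 21.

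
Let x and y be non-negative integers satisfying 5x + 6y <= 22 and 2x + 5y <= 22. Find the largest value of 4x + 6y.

20

Relaxing integrality, the LP optimum is 22.00 at (x,y) = (0, 3.67), which is not an integer point.
(x,y)=(2,2): 5·2+6·2=22≤22, 2·2+5·2=14≤22, objective 20.
(x,y)=(3,1): 5·3+6·1=21≤22, 2·3+5·1=11≤22, objective 18.
(x,y)=(0,3): 5·0+6·3=18≤22, 2·0+5·3=15≤22, objective 18.
The best lattice point is (2,2), giving 20.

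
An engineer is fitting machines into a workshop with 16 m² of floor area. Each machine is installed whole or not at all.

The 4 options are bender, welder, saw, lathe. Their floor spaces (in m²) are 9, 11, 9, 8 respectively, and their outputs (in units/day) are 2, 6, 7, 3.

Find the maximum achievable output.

Allowing fractional choices, the relaxed optimum would be about 10.8, but machines are indivisible.
welder: floor space 11 ≤ 16, output 6.
lathe: floor space 8 ≤ 16, output 3.
saw: floor space 9 ≤ 16, output 7.
Best is saw with total output 7.

7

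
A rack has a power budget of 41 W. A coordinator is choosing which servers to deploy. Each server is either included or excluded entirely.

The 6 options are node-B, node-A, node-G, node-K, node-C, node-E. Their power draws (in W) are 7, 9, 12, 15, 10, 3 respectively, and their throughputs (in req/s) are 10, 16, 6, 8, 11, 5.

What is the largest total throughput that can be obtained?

48

This is a 0-1 knapsack instance.
node-B + node-A + node-G + node-C + node-E: power draw 7 + 9 + 12 + 10 + 3 = 41 ≤ 41, throughput 10 + 16 + 6 + 11 + 5 = 48.
node-B + node-A + node-G + node-C: power draw 7 + 9 + 12 + 10 = 38 ≤ 41, throughput 10 + 16 + 6 + 11 = 43.
node-B + node-A + node-K + node-C: power draw 7 + 9 + 15 + 10 = 41 ≤ 41, throughput 10 + 16 + 8 + 11 = 45.
Best is node-B, node-A, node-G, node-C, and node-E with total throughput 48.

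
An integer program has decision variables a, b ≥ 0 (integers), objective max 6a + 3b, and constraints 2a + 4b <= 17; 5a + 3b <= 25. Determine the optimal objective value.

30

(a,b)=(5,0): 2·5+4·0=10≤17, 5·5+3·0=25≤25, objective 30.
(a,b)=(4,1): 2·4+4·1=12≤17, 5·4+3·1=23≤25, objective 27.
(a,b)=(4,0): 2·4+4·0=8≤17, 5·4+3·0=20≤25, objective 24.
The best lattice point is (5,0), giving 30.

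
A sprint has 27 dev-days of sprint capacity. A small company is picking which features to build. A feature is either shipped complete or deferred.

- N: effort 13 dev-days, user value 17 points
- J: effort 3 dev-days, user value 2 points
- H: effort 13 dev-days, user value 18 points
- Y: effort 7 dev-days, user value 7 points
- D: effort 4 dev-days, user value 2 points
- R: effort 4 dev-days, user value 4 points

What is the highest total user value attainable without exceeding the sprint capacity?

Allowing fractional choices, the relaxed optimum would be about 36.0, but features are indivisible.
N + H: effort 13 + 13 = 26 ≤ 27, user value 17 + 18 = 35.
J + H + Y + R: effort 3 + 13 + 7 + 4 = 27 ≤ 27, user value 2 + 18 + 7 + 4 = 31.
Best is N and H with total user value 35.

35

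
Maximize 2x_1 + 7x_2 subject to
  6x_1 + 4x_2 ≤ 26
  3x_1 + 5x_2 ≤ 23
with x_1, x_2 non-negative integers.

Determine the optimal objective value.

Relaxing integrality, the LP optimum is 32.20 at (x_1,x_2) = (0, 4.6), which is not an integer point.
(x_1,x_2)=(1,4) is feasible, giving 30.
(x_1,x_2)=(0,4) is feasible, giving 28.
(x_1,x_2)=(2,3) is feasible, giving 25.
(x_1,x_2)=(1,3) is feasible, giving 23.
The best lattice point is (1,4), giving 30.

30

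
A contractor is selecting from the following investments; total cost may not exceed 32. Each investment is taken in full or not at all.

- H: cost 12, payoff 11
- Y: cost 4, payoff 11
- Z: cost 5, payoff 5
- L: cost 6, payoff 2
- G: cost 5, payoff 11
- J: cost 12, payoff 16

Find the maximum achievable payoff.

45

This is a 0-1 knapsack instance.
Take Y, Z, L, G, and J: cost 4 + 5 + 6 + 5 + 12 = 32 ≤ 32, payoff 11 + 5 + 2 + 11 + 16 = 45.
No other feasible combination does better.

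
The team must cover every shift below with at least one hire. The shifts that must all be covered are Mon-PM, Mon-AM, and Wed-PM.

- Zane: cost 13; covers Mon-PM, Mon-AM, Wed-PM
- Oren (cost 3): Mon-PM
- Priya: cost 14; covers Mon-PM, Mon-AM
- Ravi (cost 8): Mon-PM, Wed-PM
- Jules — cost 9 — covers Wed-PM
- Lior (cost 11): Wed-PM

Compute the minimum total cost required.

13

This is a weighted set-cover instance.
The greedy cost-per-new-shift heuristic would pick Oren and Zane for 16, but a cheaper cover exists.
Zane alone covers Mon-PM, Mon-AM, Wed-PM — every shift.
Total cost: 13.
No cover costs less than 13.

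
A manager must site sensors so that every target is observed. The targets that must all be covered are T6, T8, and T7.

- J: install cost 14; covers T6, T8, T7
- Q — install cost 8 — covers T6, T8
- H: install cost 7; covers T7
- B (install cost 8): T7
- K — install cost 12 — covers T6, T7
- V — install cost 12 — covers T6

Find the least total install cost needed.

The greedy cost-per-new-target heuristic would pick Q and H for 15, but a cheaper cover exists.
J alone covers T6, T8, T7 — every target.
Total install cost: 14.
No cover costs less than 14.

14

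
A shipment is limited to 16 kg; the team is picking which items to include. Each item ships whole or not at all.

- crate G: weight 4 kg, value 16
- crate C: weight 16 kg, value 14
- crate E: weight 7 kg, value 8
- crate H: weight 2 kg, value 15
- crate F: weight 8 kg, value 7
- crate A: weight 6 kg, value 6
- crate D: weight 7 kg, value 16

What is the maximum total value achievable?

crate E + crate H + crate D: weight 7 + 2 + 7 = 16 ≤ 16, value 8 + 15 + 16 = 39.
crate G + crate H + crate D: weight 4 + 2 + 7 = 13 ≤ 16, value 16 + 15 + 16 = 47.
crate G + crate E + crate H: weight 4 + 7 + 2 = 13 ≤ 16, value 16 + 8 + 15 = 39.
Best is crate G, crate H, and crate D with total value 47.

47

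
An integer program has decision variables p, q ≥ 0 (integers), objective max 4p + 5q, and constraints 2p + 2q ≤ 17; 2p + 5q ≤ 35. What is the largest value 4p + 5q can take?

Relaxing integrality, the LP optimum is 40.00 at (p,q) = (2.5, 6), which is not an integer point.
(p,q)=(2,6): 2·2+2·6=16≤17, 2·2+5·6=34≤35, objective 38.
(p,q)=(3,5): 2·3+2·5=16≤17, 2·3+5·5=31≤35, objective 37.
(p,q)=(1,6): 2·1+2·6=14≤17, 2·1+5·6=32≤35, objective 34.
The best lattice point is (2,6), giving 38.

38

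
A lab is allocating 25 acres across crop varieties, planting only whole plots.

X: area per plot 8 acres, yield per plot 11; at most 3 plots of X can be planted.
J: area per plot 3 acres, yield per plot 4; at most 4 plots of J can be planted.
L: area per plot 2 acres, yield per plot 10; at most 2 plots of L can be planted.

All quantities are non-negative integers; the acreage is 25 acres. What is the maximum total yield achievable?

47

Take 1×X, 4×J, and 2×L: area 24 ≤ 25, yield 1·11 + 4·4 + 2·10 = 47.
L has the best ratio (10/2) and is taken to its limit of 2; remaining capacity is filled optimally with the others.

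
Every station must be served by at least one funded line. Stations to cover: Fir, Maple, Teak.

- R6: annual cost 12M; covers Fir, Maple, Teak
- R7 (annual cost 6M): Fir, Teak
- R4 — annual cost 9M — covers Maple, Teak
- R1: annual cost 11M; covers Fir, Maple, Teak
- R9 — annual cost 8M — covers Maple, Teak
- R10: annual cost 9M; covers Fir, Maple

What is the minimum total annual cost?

The greedy cost-per-new-station heuristic would pick R7 and R9 for 14, but a cheaper cover exists.
R1 alone covers Fir, Maple, Teak — every station.
Total annual cost: 11.
No cover costs less than 11.

11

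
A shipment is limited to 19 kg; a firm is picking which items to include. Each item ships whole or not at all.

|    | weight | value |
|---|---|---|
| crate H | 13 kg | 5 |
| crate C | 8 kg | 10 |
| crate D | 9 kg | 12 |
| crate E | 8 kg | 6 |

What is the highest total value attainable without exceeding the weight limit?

Take crate C and crate D: weight 8 + 9 = 17 ≤ 19, value 10 + 12 = 22.
No other feasible combination does better.

22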